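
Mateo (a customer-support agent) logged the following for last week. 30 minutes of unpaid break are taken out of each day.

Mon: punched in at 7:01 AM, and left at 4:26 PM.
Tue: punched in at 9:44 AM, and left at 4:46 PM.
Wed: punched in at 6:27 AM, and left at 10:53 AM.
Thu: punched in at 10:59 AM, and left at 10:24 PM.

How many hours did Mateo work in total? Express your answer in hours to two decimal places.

30.30 hours

Mon: 7:01 AM–4:26 PM = 9 h 25 min; less 30 min break → 8 h 55 min
Tue: 9:44 AM–4:46 PM = 7 h 2 min; less 30 min break → 6 h 32 min
Wed: 6:27 AM–10:53 AM = 4 h 26 min; less 30 min break → 3 h 56 min
Thu: 10:59 AM–10:24 PM = 11 h 25 min; less 30 min break → 10 h 55 min
Total: 8 h 55 min + 6 h 32 min + 3 h 56 min + 10 h 55 min = 30 h 18 min.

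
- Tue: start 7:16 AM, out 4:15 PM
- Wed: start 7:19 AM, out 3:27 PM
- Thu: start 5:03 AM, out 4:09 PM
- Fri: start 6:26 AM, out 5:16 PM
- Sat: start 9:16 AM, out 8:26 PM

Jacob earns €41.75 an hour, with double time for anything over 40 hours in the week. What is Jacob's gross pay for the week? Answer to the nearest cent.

Tue: 7:16 AM–4:15 PM = 8 h 59 min
Wed: 7:19 AM–3:27 PM = 8 h 8 min
Thu: 5:03 AM–4:09 PM = 11 h 6 min
Fri: 6:26 AM–5:16 PM = 10 h 50 min
Sat: 9:16 AM–8:26 PM = 11 h 10 min
Total worked: 50 h 13 min = 3013 min.
Regular 40 h 0 min = 2400 min at €41.75/h; overtime 10 h 13 min = 613 min at €83.50/h.
Pay = (2400 × €41.75 + 613 × €83.50) ÷ 60 = €2523.09.

€2523.09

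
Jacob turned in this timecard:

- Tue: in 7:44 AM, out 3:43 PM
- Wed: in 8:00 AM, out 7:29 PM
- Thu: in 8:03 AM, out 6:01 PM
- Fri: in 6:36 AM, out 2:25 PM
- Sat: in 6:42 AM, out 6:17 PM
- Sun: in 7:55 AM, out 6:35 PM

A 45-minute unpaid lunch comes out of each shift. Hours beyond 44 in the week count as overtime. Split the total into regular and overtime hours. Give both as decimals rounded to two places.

Tue: 7:44 AM–3:43 PM = 7 h 59 min; less 45 min break → 7 h 14 min
Wed: 8:00 AM–7:29 PM = 11 h 29 min; less 45 min break → 10 h 44 min
Thu: 8:03 AM–6:01 PM = 9 h 58 min; less 45 min break → 9 h 13 min
Fri: 6:36 AM–2:25 PM = 7 h 49 min; less 45 min break → 7 h 4 min
Sat: 6:42 AM–6:17 PM = 11 h 35 min; less 45 min break → 10 h 50 min
Sun: 7:55 AM–6:35 PM = 10 h 40 min; less 45 min break → 9 h 55 min
Total worked: 55 h 0 min = 55.00 h.
Threshold 44 h → overtime 11 h 0 min, regular 44 h 0 min.

Regular 44.00 hours, overtime 11.00 hours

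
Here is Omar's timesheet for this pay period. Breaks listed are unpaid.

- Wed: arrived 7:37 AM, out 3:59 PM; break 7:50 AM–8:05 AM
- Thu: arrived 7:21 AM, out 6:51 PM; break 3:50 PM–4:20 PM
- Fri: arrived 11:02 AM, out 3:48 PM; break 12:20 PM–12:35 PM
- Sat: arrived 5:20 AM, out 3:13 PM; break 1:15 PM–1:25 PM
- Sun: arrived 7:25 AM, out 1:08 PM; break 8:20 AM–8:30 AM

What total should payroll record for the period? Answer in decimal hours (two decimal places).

Wed: 7:37 AM–3:59 PM = 8 h 22 min; less 15 min break → 8 h 7 min
Thu: 7:21 AM–6:51 PM = 11 h 30 min; less 30 min break → 11 h 0 min
Fri: 11:02 AM–3:48 PM = 4 h 46 min; less 15 min break → 4 h 31 min
Sat: 5:20 AM–3:13 PM = 9 h 53 min; less 10 min break → 9 h 43 min
Sun: 7:25 AM–1:08 PM = 5 h 43 min; less 10 min break → 5 h 33 min
Total: 8 h 7 min + 11 h 0 min + 4 h 31 min + 9 h 43 min + 5 h 33 min = 38 h 54 min.

38.90 hours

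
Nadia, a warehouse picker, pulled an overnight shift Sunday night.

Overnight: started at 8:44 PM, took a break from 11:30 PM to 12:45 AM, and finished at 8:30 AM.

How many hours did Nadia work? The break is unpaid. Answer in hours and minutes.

Overnight: 8:44 PM → midnight = 3 h 16 min; midnight → 8:30 AM = 8 h 30 min; span 11 h 46 min; less 75 min break → 10 h 31 min

10 h 31 min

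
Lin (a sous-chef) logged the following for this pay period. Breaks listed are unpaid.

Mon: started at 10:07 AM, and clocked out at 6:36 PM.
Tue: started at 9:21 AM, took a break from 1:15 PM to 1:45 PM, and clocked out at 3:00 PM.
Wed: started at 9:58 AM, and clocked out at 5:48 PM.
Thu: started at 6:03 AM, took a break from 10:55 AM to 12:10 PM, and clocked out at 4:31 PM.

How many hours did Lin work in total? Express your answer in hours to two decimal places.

Mon: 10:07 AM–6:36 PM = 8 h 29 min
Tue: 9:21 AM–3:00 PM = 5 h 39 min; less 30 min break → 5 h 9 min
Wed: 9:58 AM–5:48 PM = 7 h 50 min
Thu: 6:03 AM–4:31 PM = 10 h 28 min; less 75 min break → 9 h 13 min
Total: 8 h 29 min + 5 h 9 min + 7 h 50 min + 9 h 13 min = 30 h 41 min.

30.68 hours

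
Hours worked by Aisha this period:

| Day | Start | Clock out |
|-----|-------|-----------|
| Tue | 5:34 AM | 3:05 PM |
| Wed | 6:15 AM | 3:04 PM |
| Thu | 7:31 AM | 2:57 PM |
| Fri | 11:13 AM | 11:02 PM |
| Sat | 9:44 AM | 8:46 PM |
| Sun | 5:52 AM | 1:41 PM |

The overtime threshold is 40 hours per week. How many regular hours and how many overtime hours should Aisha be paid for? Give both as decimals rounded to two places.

Tue: 5:34 AM–3:05 PM = 9 h 31 min
Wed: 6:15 AM–3:04 PM = 8 h 49 min
Thu: 7:31 AM–2:57 PM = 7 h 26 min
Fri: 11:13 AM–11:02 PM = 11 h 49 min
Sat: 9:44 AM–8:46 PM = 11 h 2 min
Sun: 5:52 AM–1:41 PM = 7 h 49 min
Total worked: 56 h 26 min = 56.43 h.
Threshold 40 h → overtime 16 h 26 min, regular 40 h 0 min.

Regular 40.00 hours, overtime 16.43 hours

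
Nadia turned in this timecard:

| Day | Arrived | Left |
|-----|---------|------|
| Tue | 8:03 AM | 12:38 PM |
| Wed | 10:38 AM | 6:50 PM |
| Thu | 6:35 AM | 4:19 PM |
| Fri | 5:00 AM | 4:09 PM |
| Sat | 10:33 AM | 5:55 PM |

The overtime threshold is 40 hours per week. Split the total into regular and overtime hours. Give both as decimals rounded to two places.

Regular 40.00 hours, overtime 1.03 hours

Tue: 8:03 AM–12:38 PM = 4 h 35 min
Wed: 10:38 AM–6:50 PM = 8 h 12 min
Thu: 6:35 AM–4:19 PM = 9 h 44 min
Fri: 5:00 AM–4:09 PM = 11 h 9 min
Sat: 10:33 AM–5:55 PM = 7 h 22 min
Total worked: 41 h 2 min = 41.03 h.
Threshold 40 h → overtime 1 h 2 min, regular 40 h 0 min.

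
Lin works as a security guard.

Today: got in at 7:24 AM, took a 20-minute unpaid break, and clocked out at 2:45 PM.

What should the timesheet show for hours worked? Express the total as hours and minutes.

7 h 1 min

Today: 7:24 AM–2:45 PM = 7 h 21 min; less 20 min break → 7 h 1 min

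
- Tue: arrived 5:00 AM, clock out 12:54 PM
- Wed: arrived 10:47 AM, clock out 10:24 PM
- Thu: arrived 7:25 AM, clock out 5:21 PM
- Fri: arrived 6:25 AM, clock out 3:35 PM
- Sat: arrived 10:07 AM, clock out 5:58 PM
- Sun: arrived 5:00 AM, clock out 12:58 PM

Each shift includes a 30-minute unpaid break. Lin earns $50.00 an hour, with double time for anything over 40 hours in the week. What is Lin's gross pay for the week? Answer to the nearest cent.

Tue: 5:00 AM–12:54 PM = 7 h 54 min; less 30 min break → 7 h 24 min
Wed: 10:47 AM–10:24 PM = 11 h 37 min; less 30 min break → 11 h 7 min
Thu: 7:25 AM–5:21 PM = 9 h 56 min; less 30 min break → 9 h 26 min
Fri: 6:25 AM–3:35 PM = 9 h 10 min; less 30 min break → 8 h 40 min
Sat: 10:07 AM–5:58 PM = 7 h 51 min; less 30 min break → 7 h 21 min
Sun: 5:00 AM–12:58 PM = 7 h 58 min; less 30 min break → 7 h 28 min
Total worked: 51 h 26 min = 3086 min.
Regular 40 h 0 min = 2400 min at $50.00/h; overtime 11 h 26 min = 686 min at $100.00/h.
Pay = (2400 × $50.00 + 686 × $100.00) ÷ 60 = $3143.33.

$3143.33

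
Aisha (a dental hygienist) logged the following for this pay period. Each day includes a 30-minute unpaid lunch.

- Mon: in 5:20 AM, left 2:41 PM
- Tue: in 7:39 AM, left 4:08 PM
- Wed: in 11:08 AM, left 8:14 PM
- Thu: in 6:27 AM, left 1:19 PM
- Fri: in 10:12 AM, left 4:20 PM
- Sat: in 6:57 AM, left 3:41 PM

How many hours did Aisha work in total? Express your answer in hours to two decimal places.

45.67 hours

Mon: 5:20 AM–2:41 PM = 9 h 21 min; less 30 min break → 8 h 51 min
Tue: 7:39 AM–4:08 PM = 8 h 29 min; less 30 min break → 7 h 59 min
Wed: 11:08 AM–8:14 PM = 9 h 6 min; less 30 min break → 8 h 36 min
Thu: 6:27 AM–1:19 PM = 6 h 52 min; less 30 min break → 6 h 22 min
Fri: 10:12 AM–4:20 PM = 6 h 8 min; less 30 min break → 5 h 38 min
Sat: 6:57 AM–3:41 PM = 8 h 44 min; less 30 min break → 8 h 14 min
Total: 8 h 51 min + 7 h 59 min + 8 h 36 min + 6 h 22 min + 5 h 38 min + 8 h 14 min = 45 h 40 min.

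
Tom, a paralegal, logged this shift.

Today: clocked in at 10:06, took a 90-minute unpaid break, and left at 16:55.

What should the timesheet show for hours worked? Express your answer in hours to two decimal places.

Today: 10:06–16:55 = 6 h 49 min; less 90 min break → 5 h 19 min

5.32 hours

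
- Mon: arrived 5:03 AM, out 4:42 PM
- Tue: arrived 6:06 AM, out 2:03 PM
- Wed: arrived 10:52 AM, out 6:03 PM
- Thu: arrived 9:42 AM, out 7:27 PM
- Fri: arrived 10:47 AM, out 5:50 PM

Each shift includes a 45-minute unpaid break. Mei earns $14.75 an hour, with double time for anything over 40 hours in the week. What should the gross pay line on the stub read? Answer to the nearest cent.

Mon: 5:03 AM–4:42 PM = 11 h 39 min; less 45 min break → 10 h 54 min
Tue: 6:06 AM–2:03 PM = 7 h 57 min; less 45 min break → 7 h 12 min
Wed: 10:52 AM–6:03 PM = 7 h 11 min; less 45 min break → 6 h 26 min
Thu: 9:42 AM–7:27 PM = 9 h 45 min; less 45 min break → 9 h 0 min
Fri: 10:47 AM–5:50 PM = 7 h 3 min; less 45 min break → 6 h 18 min
Total worked: 39 h 50 min = 2390 min.
Regular 39 h 50 min = 2390 min at $14.75/h; overtime 0 h 0 min = 0 min at $29.50/h.
Pay = (2390 × $14.75 + 0 × $29.50) ÷ 60 = $587.54.

$587.54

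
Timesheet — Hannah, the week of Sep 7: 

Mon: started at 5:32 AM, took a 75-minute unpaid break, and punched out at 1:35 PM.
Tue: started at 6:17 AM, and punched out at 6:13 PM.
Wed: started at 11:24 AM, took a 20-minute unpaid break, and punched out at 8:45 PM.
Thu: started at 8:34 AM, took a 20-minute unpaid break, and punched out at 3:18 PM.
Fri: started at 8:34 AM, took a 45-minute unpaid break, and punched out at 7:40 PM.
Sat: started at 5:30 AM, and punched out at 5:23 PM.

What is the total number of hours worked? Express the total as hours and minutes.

Mon: 5:32 AM–1:35 PM = 8 h 3 min; less 75 min break → 6 h 48 min
Tue: 6:17 AM–6:13 PM = 11 h 56 min
Wed: 11:24 AM–8:45 PM = 9 h 21 min; less 20 min break → 9 h 1 min
Thu: 8:34 AM–3:18 PM = 6 h 44 min; less 20 min break → 6 h 24 min
Fri: 8:34 AM–7:40 PM = 11 h 6 min; less 45 min break → 10 h 21 min
Sat: 5:30 AM–5:23 PM = 11 h 53 min
Total: 6 h 48 min + 11 h 56 min + 9 h 1 min + 6 h 24 min + 10 h 21 min + 11 h 53 min = 56 h 23 min.

56 h 23 min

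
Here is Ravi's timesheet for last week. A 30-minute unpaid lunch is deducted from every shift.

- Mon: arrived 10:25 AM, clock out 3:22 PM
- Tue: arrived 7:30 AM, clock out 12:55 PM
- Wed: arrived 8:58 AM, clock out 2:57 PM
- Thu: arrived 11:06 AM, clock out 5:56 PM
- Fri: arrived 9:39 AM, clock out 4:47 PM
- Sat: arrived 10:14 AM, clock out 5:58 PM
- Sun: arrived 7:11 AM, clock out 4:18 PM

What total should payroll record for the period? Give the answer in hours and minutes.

Mon: 10:25 AM–3:22 PM = 4 h 57 min; less 30 min break → 4 h 27 min
Tue: 7:30 AM–12:55 PM = 5 h 25 min; less 30 min break → 4 h 55 min
Wed: 8:58 AM–2:57 PM = 5 h 59 min; less 30 min break → 5 h 29 min
Thu: 11:06 AM–5:56 PM = 6 h 50 min; less 30 min break → 6 h 20 min
Fri: 9:39 AM–4:47 PM = 7 h 8 min; less 30 min break → 6 h 38 min
Sat: 10:14 AM–5:58 PM = 7 h 44 min; less 30 min break → 7 h 14 min
Sun: 7:11 AM–4:18 PM = 9 h 7 min; less 30 min break → 8 h 37 min
Total: 4 h 27 min + 4 h 55 min + 5 h 29 min + 6 h 20 min + 6 h 38 min + 7 h 14 min + 8 h 37 min = 43 h 40 min.

43 h 40 min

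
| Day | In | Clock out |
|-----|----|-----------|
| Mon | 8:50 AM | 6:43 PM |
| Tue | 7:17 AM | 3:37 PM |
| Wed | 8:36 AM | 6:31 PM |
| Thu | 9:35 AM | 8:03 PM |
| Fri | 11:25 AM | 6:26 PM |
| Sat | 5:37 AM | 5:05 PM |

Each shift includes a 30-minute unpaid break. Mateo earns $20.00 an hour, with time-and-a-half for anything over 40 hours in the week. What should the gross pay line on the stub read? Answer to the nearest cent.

Mon: 8:50 AM–6:43 PM = 9 h 53 min; less 30 min break → 9 h 23 min
Tue: 7:17 AM–3:37 PM = 8 h 20 min; less 30 min break → 7 h 50 min
Wed: 8:36 AM–6:31 PM = 9 h 55 min; less 30 min break → 9 h 25 min
Thu: 9:35 AM–8:03 PM = 10 h 28 min; less 30 min break → 9 h 58 min
Fri: 11:25 AM–6:26 PM = 7 h 1 min; less 30 min break → 6 h 31 min
Sat: 5:37 AM–5:05 PM = 11 h 28 min; less 30 min break → 10 h 58 min
Total worked: 54 h 5 min = 3245 min.
Regular 40 h 0 min = 2400 min at $20.00/h; overtime 14 h 5 min = 845 min at $30.00/h.
Pay = (2400 × $20.00 + 845 × $30.00) ÷ 60 = $1222.50.

$1222.50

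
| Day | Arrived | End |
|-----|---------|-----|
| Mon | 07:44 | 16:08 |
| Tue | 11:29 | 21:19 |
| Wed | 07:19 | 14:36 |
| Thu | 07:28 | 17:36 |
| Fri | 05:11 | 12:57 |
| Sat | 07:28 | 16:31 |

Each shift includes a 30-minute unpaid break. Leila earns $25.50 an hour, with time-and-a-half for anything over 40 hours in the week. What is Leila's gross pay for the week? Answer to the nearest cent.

$1382.10

Mon: 07:44–16:08 = 8 h 24 min; less 30 min break → 7 h 54 min
Tue: 11:29–21:19 = 9 h 50 min; less 30 min break → 9 h 20 min
Wed: 07:19–14:36 = 7 h 17 min; less 30 min break → 6 h 47 min
Thu: 07:28–17:36 = 10 h 8 min; less 30 min break → 9 h 38 min
Fri: 05:11–12:57 = 7 h 46 min; less 30 min break → 7 h 16 min
Sat: 07:28–16:31 = 9 h 3 min; less 30 min break → 8 h 33 min
Total worked: 49 h 28 min = 2968 min.
Regular 40 h 0 min = 2400 min at $25.50/h; overtime 9 h 28 min = 568 min at $38.25/h.
Pay = (2400 × $25.50 + 568 × $38.25) ÷ 60 = $1382.10.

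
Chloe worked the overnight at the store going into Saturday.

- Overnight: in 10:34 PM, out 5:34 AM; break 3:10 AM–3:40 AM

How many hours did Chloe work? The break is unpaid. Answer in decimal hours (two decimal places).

6.50 hours

Overnight: 10:34 PM → midnight = 1 h 26 min; midnight → 5:34 AM = 5 h 34 min; span 7 h 0 min; less 30 min break → 6 h 30 min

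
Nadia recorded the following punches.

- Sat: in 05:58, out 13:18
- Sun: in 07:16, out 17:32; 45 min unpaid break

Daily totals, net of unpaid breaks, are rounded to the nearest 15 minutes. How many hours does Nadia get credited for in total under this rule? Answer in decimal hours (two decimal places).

Sat: 05:58–13:18 = 7 h 20 min → rounds to 7 h 15 min
Sun: 07:16–17:32 = 10 h 16 min − 45 min = 9 h 31 min → rounds to 9 h 30 min
Total credited: 16 h 45 min.

16.75 hours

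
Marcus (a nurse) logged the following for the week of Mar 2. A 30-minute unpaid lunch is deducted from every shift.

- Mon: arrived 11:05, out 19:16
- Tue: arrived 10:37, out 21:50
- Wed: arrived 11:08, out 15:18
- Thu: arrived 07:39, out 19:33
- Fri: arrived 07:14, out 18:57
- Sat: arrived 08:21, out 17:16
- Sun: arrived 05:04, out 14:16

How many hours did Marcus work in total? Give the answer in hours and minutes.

61 h 48 min

Mon: 11:05–19:16 = 8 h 11 min; less 30 min break → 7 h 41 min
Tue: 10:37–21:50 = 11 h 13 min; less 30 min break → 10 h 43 min
Wed: 11:08–15:18 = 4 h 10 min; less 30 min break → 3 h 40 min
Thu: 07:39–19:33 = 11 h 54 min; less 30 min break → 11 h 24 min
Fri: 07:14–18:57 = 11 h 43 min; less 30 min break → 11 h 13 min
Sat: 08:21–17:16 = 8 h 55 min; less 30 min break → 8 h 25 min
Sun: 05:04–14:16 = 9 h 12 min; less 30 min break → 8 h 42 min
Total: 7 h 41 min + 10 h 43 min + 3 h 40 min + 11 h 24 min + 11 h 13 min + 8 h 25 min + 8 h 42 min = 61 h 48 min.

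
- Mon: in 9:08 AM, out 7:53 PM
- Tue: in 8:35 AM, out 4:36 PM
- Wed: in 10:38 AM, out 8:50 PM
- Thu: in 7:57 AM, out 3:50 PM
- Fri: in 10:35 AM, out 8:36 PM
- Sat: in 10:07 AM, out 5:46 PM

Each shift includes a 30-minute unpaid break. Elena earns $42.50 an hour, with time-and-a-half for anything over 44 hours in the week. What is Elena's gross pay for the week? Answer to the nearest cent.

Mon: 9:08 AM–7:53 PM = 10 h 45 min; less 30 min break → 10 h 15 min
Tue: 8:35 AM–4:36 PM = 8 h 1 min; less 30 min break → 7 h 31 min
Wed: 10:38 AM–8:50 PM = 10 h 12 min; less 30 min break → 9 h 42 min
Thu: 7:57 AM–3:50 PM = 7 h 53 min; less 30 min break → 7 h 23 min
Fri: 10:35 AM–8:36 PM = 10 h 1 min; less 30 min break → 9 h 31 min
Sat: 10:07 AM–5:46 PM = 7 h 39 min; less 30 min break → 7 h 9 min
Total worked: 51 h 31 min = 3091 min.
Regular 44 h 0 min = 2640 min at $42.50/h; overtime 7 h 31 min = 451 min at $63.75/h.
Pay = (2640 × $42.50 + 451 × $63.75) ÷ 60 = $2349.19.

$2349.19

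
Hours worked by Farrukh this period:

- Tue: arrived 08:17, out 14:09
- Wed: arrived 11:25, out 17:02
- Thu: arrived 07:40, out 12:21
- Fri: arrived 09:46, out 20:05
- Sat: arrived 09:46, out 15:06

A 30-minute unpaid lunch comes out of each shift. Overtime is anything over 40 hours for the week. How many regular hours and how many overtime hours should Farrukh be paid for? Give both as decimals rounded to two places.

Regular 29.32 hours, overtime 0.00 hours

Tue: 08:17–14:09 = 5 h 52 min; less 30 min break → 5 h 22 min
Wed: 11:25–17:02 = 5 h 37 min; less 30 min break → 5 h 7 min
Thu: 07:40–12:21 = 4 h 41 min; less 30 min break → 4 h 11 min
Fri: 09:46–20:05 = 10 h 19 min; less 30 min break → 9 h 49 min
Sat: 09:46–15:06 = 5 h 20 min; less 30 min break → 4 h 50 min
Total worked: 29 h 19 min = 29.32 h.
Threshold 40 h → overtime 0 h 0 min, regular 29 h 19 min.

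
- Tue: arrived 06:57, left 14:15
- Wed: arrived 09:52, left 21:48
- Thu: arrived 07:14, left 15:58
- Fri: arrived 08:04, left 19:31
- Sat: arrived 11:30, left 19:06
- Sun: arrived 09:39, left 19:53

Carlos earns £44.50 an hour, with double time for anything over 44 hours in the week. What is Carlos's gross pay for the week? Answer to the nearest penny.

£3137.25

Tue: 06:57–14:15 = 7 h 18 min
Wed: 09:52–21:48 = 11 h 56 min
Thu: 07:14–15:58 = 8 h 44 min
Fri: 08:04–19:31 = 11 h 27 min
Sat: 11:30–19:06 = 7 h 36 min
Sun: 09:39–19:53 = 10 h 14 min
Total worked: 57 h 15 min = 3435 min.
Regular 44 h 0 min = 2640 min at £44.50/h; overtime 13 h 15 min = 795 min at £89.00/h.
Pay = (2640 × £44.50 + 795 × £89.00) ÷ 60 = £3137.25.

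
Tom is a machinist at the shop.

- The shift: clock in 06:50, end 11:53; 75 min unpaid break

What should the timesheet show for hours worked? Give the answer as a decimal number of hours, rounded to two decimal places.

3.80 hours

The shift: 06:50–11:53 = 5 h 3 min; less 75 min break → 3 h 48 min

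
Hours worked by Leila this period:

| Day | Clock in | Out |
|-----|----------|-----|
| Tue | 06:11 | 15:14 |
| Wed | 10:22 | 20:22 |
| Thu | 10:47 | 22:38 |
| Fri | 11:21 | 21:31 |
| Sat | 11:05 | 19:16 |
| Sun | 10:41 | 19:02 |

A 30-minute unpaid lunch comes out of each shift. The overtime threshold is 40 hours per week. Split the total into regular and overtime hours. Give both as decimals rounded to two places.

Tue: 06:11–15:14 = 9 h 3 min; less 30 min break → 8 h 33 min
Wed: 10:22–20:22 = 10 h 0 min; less 30 min break → 9 h 30 min
Thu: 10:47–22:38 = 11 h 51 min; less 30 min break → 11 h 21 min
Fri: 11:21–21:31 = 10 h 10 min; less 30 min break → 9 h 40 min
Sat: 11:05–19:16 = 8 h 11 min; less 30 min break → 7 h 41 min
Sun: 10:41–19:02 = 8 h 21 min; less 30 min break → 7 h 51 min
Total worked: 54 h 36 min = 54.60 h.
Threshold 40 h → overtime 14 h 36 min, regular 40 h 0 min.

Regular 40.00 hours, overtime 14.60 hours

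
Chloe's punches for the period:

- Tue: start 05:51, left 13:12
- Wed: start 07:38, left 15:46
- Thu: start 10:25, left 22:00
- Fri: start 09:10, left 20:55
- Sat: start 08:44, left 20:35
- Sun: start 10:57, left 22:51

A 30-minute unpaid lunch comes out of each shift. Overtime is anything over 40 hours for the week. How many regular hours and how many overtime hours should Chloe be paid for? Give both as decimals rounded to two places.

Tue: 05:51–13:12 = 7 h 21 min; less 30 min break → 6 h 51 min
Wed: 07:38–15:46 = 8 h 8 min; less 30 min break → 7 h 38 min
Thu: 10:25–22:00 = 11 h 35 min; less 30 min break → 11 h 5 min
Fri: 09:10–20:55 = 11 h 45 min; less 30 min break → 11 h 15 min
Sat: 08:44–20:35 = 11 h 51 min; less 30 min break → 11 h 21 min
Sun: 10:57–22:51 = 11 h 54 min; less 30 min break → 11 h 24 min
Total worked: 59 h 34 min = 59.57 h.
Threshold 40 h → overtime 19 h 34 min, regular 40 h 0 min.

Regular 40.00 hours, overtime 19.57 hours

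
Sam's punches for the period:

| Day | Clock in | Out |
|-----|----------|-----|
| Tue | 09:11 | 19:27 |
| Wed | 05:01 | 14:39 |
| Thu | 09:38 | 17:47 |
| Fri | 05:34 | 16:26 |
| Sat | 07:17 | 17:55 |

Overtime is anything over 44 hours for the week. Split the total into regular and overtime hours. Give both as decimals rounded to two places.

Tue: 09:11–19:27 = 10 h 16 min
Wed: 05:01–14:39 = 9 h 38 min
Thu: 09:38–17:47 = 8 h 9 min
Fri: 05:34–16:26 = 10 h 52 min
Sat: 07:17–17:55 = 10 h 38 min
Total worked: 49 h 33 min = 49.55 h.
Threshold 44 h → overtime 5 h 33 min, regular 44 h 0 min.

Regular 44.00 hours, overtime 5.55 hours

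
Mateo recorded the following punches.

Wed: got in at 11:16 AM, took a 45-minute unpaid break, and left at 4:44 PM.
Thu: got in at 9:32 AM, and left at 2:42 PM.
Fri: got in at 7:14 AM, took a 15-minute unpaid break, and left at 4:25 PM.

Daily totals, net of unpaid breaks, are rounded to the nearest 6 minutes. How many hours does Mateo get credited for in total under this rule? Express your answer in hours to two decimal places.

18.80 hours

Wed: 11:16 AM–4:44 PM = 5 h 28 min − 45 min = 4 h 43 min → rounds to 4 h 42 min
Thu: 9:32 AM–2:42 PM = 5 h 10 min → rounds to 5 h 12 min
Fri: 7:14 AM–4:25 PM = 9 h 11 min − 15 min = 8 h 56 min → rounds to 8 h 54 min
Total credited: 18 h 48 min.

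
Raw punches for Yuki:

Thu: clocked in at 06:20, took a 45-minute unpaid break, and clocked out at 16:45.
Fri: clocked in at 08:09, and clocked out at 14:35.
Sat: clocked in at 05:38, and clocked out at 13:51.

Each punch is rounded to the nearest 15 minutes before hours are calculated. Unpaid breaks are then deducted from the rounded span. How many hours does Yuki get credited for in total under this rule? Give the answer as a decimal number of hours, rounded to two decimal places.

Thu: in 06:20→06:15, out 16:45→16:45; 10 h 30 min − 45 min = 9 h 45 min
Fri: in 08:09→08:15, out 14:35→14:30; 6 h 15 min
Sat: in 05:38→05:45, out 13:51→13:45; 8 h 0 min
Total credited: 24 h 0 min.

24.00 hours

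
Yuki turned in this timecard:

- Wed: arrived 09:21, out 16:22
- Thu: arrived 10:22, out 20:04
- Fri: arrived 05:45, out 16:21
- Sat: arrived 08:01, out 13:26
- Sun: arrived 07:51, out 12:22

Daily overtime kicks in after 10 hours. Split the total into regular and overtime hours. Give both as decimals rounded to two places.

Regular 36.65 hours, overtime 0.60 hours

Wed: 09:21–16:22 = 7 h 1 min
Thu: 10:22–20:04 = 9 h 42 min
Fri: 05:45–16:21 = 10 h 36 min
Sat: 08:01–13:26 = 5 h 25 min
Sun: 07:51–12:22 = 4 h 31 min
Wed reg 7 h 1 min / OT 0 h 0 min; Thu reg 9 h 42 min / OT 0 h 0 min; Fri reg 10 h 0 min / OT 0 h 36 min; Sat reg 5 h 25 min / OT 0 h 0 min; Sun reg 4 h 31 min / OT 0 h 0 min.
Totals: regular 36 h 39 min, overtime 0 h 36 min.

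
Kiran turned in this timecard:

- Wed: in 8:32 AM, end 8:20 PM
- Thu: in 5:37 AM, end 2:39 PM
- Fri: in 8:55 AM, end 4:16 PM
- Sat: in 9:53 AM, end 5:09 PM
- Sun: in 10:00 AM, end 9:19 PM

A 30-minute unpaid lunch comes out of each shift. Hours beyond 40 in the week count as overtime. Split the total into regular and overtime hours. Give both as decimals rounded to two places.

Wed: 8:32 AM–8:20 PM = 11 h 48 min; less 30 min break → 11 h 18 min
Thu: 5:37 AM–2:39 PM = 9 h 2 min; less 30 min break → 8 h 32 min
Fri: 8:55 AM–4:16 PM = 7 h 21 min; less 30 min break → 6 h 51 min
Sat: 9:53 AM–5:09 PM = 7 h 16 min; less 30 min break → 6 h 46 min
Sun: 10:00 AM–9:19 PM = 11 h 19 min; less 30 min break → 10 h 49 min
Total worked: 44 h 16 min = 44.27 h.
Threshold 40 h → overtime 4 h 16 min, regular 40 h 0 min.

Regular 40.00 hours, overtime 4.27 hours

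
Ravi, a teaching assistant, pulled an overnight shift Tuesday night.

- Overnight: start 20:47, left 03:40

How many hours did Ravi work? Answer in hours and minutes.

Overnight: 20:47 → midnight = 3 h 13 min; midnight → 03:40 = 3 h 40 min; span 6 h 53 min

6 h 53 min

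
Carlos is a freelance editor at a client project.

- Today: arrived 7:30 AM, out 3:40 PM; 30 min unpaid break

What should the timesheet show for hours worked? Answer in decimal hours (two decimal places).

7.67 hours

Today: 7:30 AM–3:40 PM = 8 h 10 min; less 30 min break → 7 h 40 min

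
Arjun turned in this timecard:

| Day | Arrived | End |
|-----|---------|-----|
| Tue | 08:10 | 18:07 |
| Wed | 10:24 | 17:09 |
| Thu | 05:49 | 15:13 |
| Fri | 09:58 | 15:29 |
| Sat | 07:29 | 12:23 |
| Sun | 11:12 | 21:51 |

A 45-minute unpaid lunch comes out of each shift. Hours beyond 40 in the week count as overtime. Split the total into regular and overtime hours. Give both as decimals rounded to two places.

Tue: 08:10–18:07 = 9 h 57 min; less 45 min break → 9 h 12 min
Wed: 10:24–17:09 = 6 h 45 min; less 45 min break → 6 h 0 min
Thu: 05:49–15:13 = 9 h 24 min; less 45 min break → 8 h 39 min
Fri: 09:58–15:29 = 5 h 31 min; less 45 min break → 4 h 46 min
Sat: 07:29–12:23 = 4 h 54 min; less 45 min break → 4 h 9 min
Sun: 11:12–21:51 = 10 h 39 min; less 45 min break → 9 h 54 min
Total worked: 42 h 40 min = 42.67 h.
Threshold 40 h → overtime 2 h 40 min, regular 40 h 0 min.

Regular 40.00 hours, overtime 2.67 hours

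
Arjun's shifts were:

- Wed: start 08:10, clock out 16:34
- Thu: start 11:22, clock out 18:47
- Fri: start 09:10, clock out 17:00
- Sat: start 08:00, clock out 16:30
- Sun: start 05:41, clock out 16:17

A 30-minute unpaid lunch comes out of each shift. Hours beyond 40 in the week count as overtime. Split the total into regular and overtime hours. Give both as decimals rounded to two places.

Regular 40.00 hours, overtime 0.25 hours

Wed: 08:10–16:34 = 8 h 24 min; less 30 min break → 7 h 54 min
Thu: 11:22–18:47 = 7 h 25 min; less 30 min break → 6 h 55 min
Fri: 09:10–17:00 = 7 h 50 min; less 30 min break → 7 h 20 min
Sat: 08:00–16:30 = 8 h 30 min; less 30 min break → 8 h 0 min
Sun: 05:41–16:17 = 10 h 36 min; less 30 min break → 10 h 6 min
Total worked: 40 h 15 min = 40.25 h.
Threshold 40 h → overtime 0 h 15 min, regular 40 h 0 min.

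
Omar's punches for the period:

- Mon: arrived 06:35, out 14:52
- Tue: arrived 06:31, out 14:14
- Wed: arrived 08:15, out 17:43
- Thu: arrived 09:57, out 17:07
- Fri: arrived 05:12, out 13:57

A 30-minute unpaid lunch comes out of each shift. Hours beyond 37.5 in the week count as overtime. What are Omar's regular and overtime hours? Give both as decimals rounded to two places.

Regular 37.50 hours, overtime 1.38 hours

Mon: 06:35–14:52 = 8 h 17 min; less 30 min break → 7 h 47 min
Tue: 06:31–14:14 = 7 h 43 min; less 30 min break → 7 h 13 min
Wed: 08:15–17:43 = 9 h 28 min; less 30 min break → 8 h 58 min
Thu: 09:57–17:07 = 7 h 10 min; less 30 min break → 6 h 40 min
Fri: 05:12–13:57 = 8 h 45 min; less 30 min break → 8 h 15 min
Total worked: 38 h 53 min = 38.88 h.
Threshold 37.5 h → overtime 1 h 23 min, regular 37 h 30 min.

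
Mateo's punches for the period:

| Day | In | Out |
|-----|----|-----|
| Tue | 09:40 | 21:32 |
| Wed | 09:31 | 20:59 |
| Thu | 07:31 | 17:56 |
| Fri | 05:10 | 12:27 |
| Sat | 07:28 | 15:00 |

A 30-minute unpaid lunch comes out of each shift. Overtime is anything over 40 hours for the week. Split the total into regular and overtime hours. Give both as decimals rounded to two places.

Regular 40.00 hours, overtime 6.07 hours

Tue: 09:40–21:32 = 11 h 52 min; less 30 min break → 11 h 22 min
Wed: 09:31–20:59 = 11 h 28 min; less 30 min break → 10 h 58 min
Thu: 07:31–17:56 = 10 h 25 min; less 30 min break → 9 h 55 min
Fri: 05:10–12:27 = 7 h 17 min; less 30 min break → 6 h 47 min
Sat: 07:28–15:00 = 7 h 32 min; less 30 min break → 7 h 2 min
Total worked: 46 h 4 min = 46.07 h.
Threshold 40 h → overtime 6 h 4 min, regular 40 h 0 min.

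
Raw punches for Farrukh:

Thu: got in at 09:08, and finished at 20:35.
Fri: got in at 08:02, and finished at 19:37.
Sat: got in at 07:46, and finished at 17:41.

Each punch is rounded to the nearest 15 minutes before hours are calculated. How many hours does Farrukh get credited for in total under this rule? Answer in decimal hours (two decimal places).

Thu: in 09:08→09:15, out 20:35→20:30; 11 h 15 min
Fri: in 08:02→08:00, out 19:37→19:30; 11 h 30 min
Sat: in 07:46→07:45, out 17:41→17:45; 10 h 0 min
Total credited: 32 h 45 min.

32.75 hours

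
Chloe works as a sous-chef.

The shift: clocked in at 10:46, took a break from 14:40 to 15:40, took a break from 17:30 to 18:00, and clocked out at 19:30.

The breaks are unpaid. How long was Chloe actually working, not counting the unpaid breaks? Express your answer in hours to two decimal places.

7.23 hours

The shift: 10:46–19:30 = 8 h 44 min; less 90 min break → 7 h 14 min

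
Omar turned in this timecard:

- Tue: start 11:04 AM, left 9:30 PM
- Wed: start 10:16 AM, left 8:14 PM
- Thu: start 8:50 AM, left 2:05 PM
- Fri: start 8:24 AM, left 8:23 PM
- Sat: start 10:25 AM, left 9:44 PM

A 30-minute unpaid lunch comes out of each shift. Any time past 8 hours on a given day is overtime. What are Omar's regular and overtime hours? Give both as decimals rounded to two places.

Tue: 11:04 AM–9:30 PM = 10 h 26 min; less 30 min break → 9 h 56 min
Wed: 10:16 AM–8:14 PM = 9 h 58 min; less 30 min break → 9 h 28 min
Thu: 8:50 AM–2:05 PM = 5 h 15 min; less 30 min break → 4 h 45 min
Fri: 8:24 AM–8:23 PM = 11 h 59 min; less 30 min break → 11 h 29 min
Sat: 10:25 AM–9:44 PM = 11 h 19 min; less 30 min break → 10 h 49 min
Tue reg 8 h 0 min / OT 1 h 56 min; Wed reg 8 h 0 min / OT 1 h 28 min; Thu reg 4 h 45 min / OT 0 h 0 min; Fri reg 8 h 0 min / OT 3 h 29 min; Sat reg 8 h 0 min / OT 2 h 49 min.
Totals: regular 36 h 45 min, overtime 9 h 42 min.

Regular 36.75 hours, overtime 9.70 hours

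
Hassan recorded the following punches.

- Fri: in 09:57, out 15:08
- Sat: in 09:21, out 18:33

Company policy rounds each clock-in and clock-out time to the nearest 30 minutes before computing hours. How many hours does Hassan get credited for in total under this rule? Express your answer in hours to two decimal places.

Fri: in 09:57→10:00, out 15:08→15:00; 5 h 0 min
Sat: in 09:21→09:30, out 18:33→18:30; 9 h 0 min
Total credited: 14 h 0 min.

14.00 hours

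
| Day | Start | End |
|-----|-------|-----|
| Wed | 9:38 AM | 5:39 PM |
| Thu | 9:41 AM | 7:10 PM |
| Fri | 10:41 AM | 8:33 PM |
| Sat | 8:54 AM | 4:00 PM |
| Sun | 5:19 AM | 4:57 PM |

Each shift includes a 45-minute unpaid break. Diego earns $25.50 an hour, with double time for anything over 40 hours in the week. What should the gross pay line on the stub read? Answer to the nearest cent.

$1139.85

Wed: 9:38 AM–5:39 PM = 8 h 1 min; less 45 min break → 7 h 16 min
Thu: 9:41 AM–7:10 PM = 9 h 29 min; less 45 min break → 8 h 44 min
Fri: 10:41 AM–8:33 PM = 9 h 52 min; less 45 min break → 9 h 7 min
Sat: 8:54 AM–4:00 PM = 7 h 6 min; less 45 min break → 6 h 21 min
Sun: 5:19 AM–4:57 PM = 11 h 38 min; less 45 min break → 10 h 53 min
Total worked: 42 h 21 min = 2541 min.
Regular 40 h 0 min = 2400 min at $25.50/h; overtime 2 h 21 min = 141 min at $51.00/h.
Pay = (2400 × $25.50 + 141 × $51.00) ÷ 60 = $1139.85.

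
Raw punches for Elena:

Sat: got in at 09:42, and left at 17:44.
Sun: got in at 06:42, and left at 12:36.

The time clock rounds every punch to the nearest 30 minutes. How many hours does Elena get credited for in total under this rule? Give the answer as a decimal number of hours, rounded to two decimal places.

14.00 hours

Sat: in 09:42→09:30, out 17:44→17:30; 8 h 0 min
Sun: in 06:42→06:30, out 12:36→12:30; 6 h 0 min
Total credited: 14 h 0 min.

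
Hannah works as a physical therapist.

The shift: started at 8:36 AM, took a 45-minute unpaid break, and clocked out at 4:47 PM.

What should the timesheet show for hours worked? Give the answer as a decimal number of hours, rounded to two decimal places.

7.43 hours

The shift: 8:36 AM–4:47 PM = 8 h 11 min; less 45 min break → 7 h 26 min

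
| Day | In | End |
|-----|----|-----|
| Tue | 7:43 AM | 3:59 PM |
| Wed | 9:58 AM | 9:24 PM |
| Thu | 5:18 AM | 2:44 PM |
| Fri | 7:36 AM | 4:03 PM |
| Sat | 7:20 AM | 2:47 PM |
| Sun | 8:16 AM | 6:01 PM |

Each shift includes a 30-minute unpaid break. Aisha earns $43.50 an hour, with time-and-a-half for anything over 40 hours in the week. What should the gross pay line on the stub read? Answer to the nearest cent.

Tue: 7:43 AM–3:59 PM = 8 h 16 min; less 30 min break → 7 h 46 min
Wed: 9:58 AM–9:24 PM = 11 h 26 min; less 30 min break → 10 h 56 min
Thu: 5:18 AM–2:44 PM = 9 h 26 min; less 30 min break → 8 h 56 min
Fri: 7:36 AM–4:03 PM = 8 h 27 min; less 30 min break → 7 h 57 min
Sat: 7:20 AM–2:47 PM = 7 h 27 min; less 30 min break → 6 h 57 min
Sun: 8:16 AM–6:01 PM = 9 h 45 min; less 30 min break → 9 h 15 min
Total worked: 51 h 47 min = 3107 min.
Regular 40 h 0 min = 2400 min at $43.50/h; overtime 11 h 47 min = 707 min at $65.25/h.
Pay = (2400 × $43.50 + 707 × $65.25) ÷ 60 = $2508.86.

$2508.86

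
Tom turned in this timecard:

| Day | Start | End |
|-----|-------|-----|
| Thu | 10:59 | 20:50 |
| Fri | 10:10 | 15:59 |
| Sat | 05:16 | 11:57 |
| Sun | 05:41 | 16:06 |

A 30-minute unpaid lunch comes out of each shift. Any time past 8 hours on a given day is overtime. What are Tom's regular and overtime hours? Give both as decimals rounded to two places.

Thu: 10:59–20:50 = 9 h 51 min; less 30 min break → 9 h 21 min
Fri: 10:10–15:59 = 5 h 49 min; less 30 min break → 5 h 19 min
Sat: 05:16–11:57 = 6 h 41 min; less 30 min break → 6 h 11 min
Sun: 05:41–16:06 = 10 h 25 min; less 30 min break → 9 h 55 min
Thu reg 8 h 0 min / OT 1 h 21 min; Fri reg 5 h 19 min / OT 0 h 0 min; Sat reg 6 h 11 min / OT 0 h 0 min; Sun reg 8 h 0 min / OT 1 h 55 min.
Totals: regular 27 h 30 min, overtime 3 h 16 min.

Regular 27.50 hours, overtime 3.27 hours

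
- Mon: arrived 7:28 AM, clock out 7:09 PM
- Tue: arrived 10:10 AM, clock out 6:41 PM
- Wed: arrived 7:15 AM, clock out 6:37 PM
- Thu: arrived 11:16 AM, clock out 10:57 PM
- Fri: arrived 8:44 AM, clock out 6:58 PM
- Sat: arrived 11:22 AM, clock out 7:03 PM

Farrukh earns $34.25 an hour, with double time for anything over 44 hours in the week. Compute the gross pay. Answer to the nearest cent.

Mon: 7:28 AM–7:09 PM = 11 h 41 min
Tue: 10:10 AM–6:41 PM = 8 h 31 min
Wed: 7:15 AM–6:37 PM = 11 h 22 min
Thu: 11:16 AM–10:57 PM = 11 h 41 min
Fri: 8:44 AM–6:58 PM = 10 h 14 min
Sat: 11:22 AM–7:03 PM = 7 h 41 min
Total worked: 61 h 10 min = 3670 min.
Regular 44 h 0 min = 2640 min at $34.25/h; overtime 17 h 10 min = 1030 min at $68.50/h.
Pay = (2640 × $34.25 + 1030 × $68.50) ÷ 60 = $2682.92.

$2682.92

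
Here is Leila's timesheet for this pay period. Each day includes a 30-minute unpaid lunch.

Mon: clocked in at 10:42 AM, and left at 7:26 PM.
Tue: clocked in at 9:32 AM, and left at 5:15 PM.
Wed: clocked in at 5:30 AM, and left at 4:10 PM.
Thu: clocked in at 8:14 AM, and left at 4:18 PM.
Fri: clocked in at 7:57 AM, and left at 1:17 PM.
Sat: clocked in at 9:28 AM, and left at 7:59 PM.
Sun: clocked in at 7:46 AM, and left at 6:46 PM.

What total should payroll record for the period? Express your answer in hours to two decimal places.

58.53 hours

Mon: 10:42 AM–7:26 PM = 8 h 44 min; less 30 min break → 8 h 14 min
Tue: 9:32 AM–5:15 PM = 7 h 43 min; less 30 min break → 7 h 13 min
Wed: 5:30 AM–4:10 PM = 10 h 40 min; less 30 min break → 10 h 10 min
Thu: 8:14 AM–4:18 PM = 8 h 4 min; less 30 min break → 7 h 34 min
Fri: 7:57 AM–1:17 PM = 5 h 20 min; less 30 min break → 4 h 50 min
Sat: 9:28 AM–7:59 PM = 10 h 31 min; less 30 min break → 10 h 1 min
Sun: 7:46 AM–6:46 PM = 11 h 0 min; less 30 min break → 10 h 30 min
Total: 8 h 14 min + 7 h 13 min + 10 h 10 min + 7 h 34 min + 4 h 50 min + 10 h 1 min + 10 h 30 min = 58 h 32 min.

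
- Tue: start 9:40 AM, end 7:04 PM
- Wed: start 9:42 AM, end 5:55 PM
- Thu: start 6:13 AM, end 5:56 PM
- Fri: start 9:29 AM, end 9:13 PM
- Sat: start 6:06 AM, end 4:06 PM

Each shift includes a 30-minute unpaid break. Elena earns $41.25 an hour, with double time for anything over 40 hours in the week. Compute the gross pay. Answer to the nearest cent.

$2356.75

Tue: 9:40 AM–7:04 PM = 9 h 24 min; less 30 min break → 8 h 54 min
Wed: 9:42 AM–5:55 PM = 8 h 13 min; less 30 min break → 7 h 43 min
Thu: 6:13 AM–5:56 PM = 11 h 43 min; less 30 min break → 11 h 13 min
Fri: 9:29 AM–9:13 PM = 11 h 44 min; less 30 min break → 11 h 14 min
Sat: 6:06 AM–4:06 PM = 10 h 0 min; less 30 min break → 9 h 30 min
Total worked: 48 h 34 min = 2914 min.
Regular 40 h 0 min = 2400 min at $41.25/h; overtime 8 h 34 min = 514 min at $82.50/h.
Pay = (2400 × $41.25 + 514 × $82.50) ÷ 60 = $2356.75.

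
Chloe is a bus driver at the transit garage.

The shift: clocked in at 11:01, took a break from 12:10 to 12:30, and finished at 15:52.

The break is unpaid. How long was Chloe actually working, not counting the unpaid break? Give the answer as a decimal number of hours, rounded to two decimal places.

4.52 hours

The shift: 11:01–15:52 = 4 h 51 min; less 20 min break → 4 h 31 min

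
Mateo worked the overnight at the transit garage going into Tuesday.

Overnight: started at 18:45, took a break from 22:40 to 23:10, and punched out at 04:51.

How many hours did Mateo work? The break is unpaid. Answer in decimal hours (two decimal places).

Overnight: 18:45 → midnight = 5 h 15 min; midnight → 04:51 = 4 h 51 min; span 10 h 6 min; less 30 min break → 9 h 36 min

9.60 hours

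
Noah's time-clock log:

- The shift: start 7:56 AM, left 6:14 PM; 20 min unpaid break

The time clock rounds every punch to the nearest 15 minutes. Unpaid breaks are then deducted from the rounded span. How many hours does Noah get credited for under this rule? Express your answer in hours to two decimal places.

The shift: in 7:56 AM→8:00 AM, out 6:14 PM→6:15 PM; 10 h 15 min − 20 min = 9 h 55 min

9.92 hours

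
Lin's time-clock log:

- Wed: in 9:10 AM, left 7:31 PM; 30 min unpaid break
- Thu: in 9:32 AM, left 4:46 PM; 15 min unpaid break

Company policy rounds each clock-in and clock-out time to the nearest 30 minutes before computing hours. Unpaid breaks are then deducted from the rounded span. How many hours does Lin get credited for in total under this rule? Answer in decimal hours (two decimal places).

17.25 hours

Wed: in 9:10 AM→9:00 AM, out 7:31 PM→7:30 PM; 10 h 30 min − 30 min = 10 h 0 min
Thu: in 9:32 AM→9:30 AM, out 4:46 PM→5:00 PM; 7 h 30 min − 15 min = 7 h 15 min
Total credited: 17 h 15 min.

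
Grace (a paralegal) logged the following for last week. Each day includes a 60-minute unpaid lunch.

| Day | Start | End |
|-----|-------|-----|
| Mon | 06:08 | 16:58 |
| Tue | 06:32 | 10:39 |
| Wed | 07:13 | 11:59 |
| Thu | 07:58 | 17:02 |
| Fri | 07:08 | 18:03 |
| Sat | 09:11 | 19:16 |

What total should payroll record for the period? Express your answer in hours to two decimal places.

Mon: 06:08–16:58 = 10 h 50 min; less 60 min break → 9 h 50 min
Tue: 06:32–10:39 = 4 h 7 min; less 60 min break → 3 h 7 min
Wed: 07:13–11:59 = 4 h 46 min; less 60 min break → 3 h 46 min
Thu: 07:58–17:02 = 9 h 4 min; less 60 min break → 8 h 4 min
Fri: 07:08–18:03 = 10 h 55 min; less 60 min break → 9 h 55 min
Sat: 09:11–19:16 = 10 h 5 min; less 60 min break → 9 h 5 min
Total: 9 h 50 min + 3 h 7 min + 3 h 46 min + 8 h 4 min + 9 h 55 min + 9 h 5 min = 43 h 47 min.

43.78 hours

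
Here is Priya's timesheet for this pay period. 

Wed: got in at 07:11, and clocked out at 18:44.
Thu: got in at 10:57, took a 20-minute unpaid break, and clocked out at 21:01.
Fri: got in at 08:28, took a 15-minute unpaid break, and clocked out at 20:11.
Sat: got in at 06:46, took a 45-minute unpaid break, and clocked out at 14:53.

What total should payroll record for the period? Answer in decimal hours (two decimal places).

40.12 hours

Wed: 07:11–18:44 = 11 h 33 min
Thu: 10:57–21:01 = 10 h 4 min; less 20 min break → 9 h 44 min
Fri: 08:28–20:11 = 11 h 43 min; less 15 min break → 11 h 28 min
Sat: 06:46–14:53 = 8 h 7 min; less 45 min break → 7 h 22 min
Total: 11 h 33 min + 9 h 44 min + 11 h 28 min + 7 h 22 min = 40 h 7 min.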